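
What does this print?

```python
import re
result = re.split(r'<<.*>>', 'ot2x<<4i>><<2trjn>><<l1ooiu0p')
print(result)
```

['ot2x', '<<l1ooiu0p']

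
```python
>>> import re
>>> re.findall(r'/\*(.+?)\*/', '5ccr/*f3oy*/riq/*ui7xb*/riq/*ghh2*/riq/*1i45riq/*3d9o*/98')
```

['f3oy', 'ui7xb', 'ghh2', '1i45riq/*3d9o']

Walking the string: at [4:12] match '/*f3oy*/', group 1 = 'f3oy'; at [15:24] match '/*ui7xb*/', group 1 = 'ui7xb'; at [27:35] match '/*ghh2*/', group 1 = 'ghh2'; at [38:55] match '/*1i45riq/*3d9o*/', group 1 = '1i45riq/*3d9o'.
With a single group, `findall` returns only what that group captured — 4 items.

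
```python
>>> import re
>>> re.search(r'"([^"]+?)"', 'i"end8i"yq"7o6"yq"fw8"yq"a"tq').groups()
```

('end8i',)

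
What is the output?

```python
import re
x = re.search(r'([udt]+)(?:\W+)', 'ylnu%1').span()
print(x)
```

Pattern: one or more of one of [udt] (captured); then one or more of a non-word character (non-capturing group).
`re.search` tries every starting position until one works.
The match spans [3:5] → 'u%'.
Captured: group 1 = 'u'.

(3, 5)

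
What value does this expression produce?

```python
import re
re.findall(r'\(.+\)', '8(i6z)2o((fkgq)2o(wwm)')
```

['(i6z)2o((fkgq)2o(wwm)']

Scanning left to right: at [1:22] → '(i6z)2o((fkgq)2o(wwm)'.
`findall` yields the raw match text (1 of them) because the pattern has no groups.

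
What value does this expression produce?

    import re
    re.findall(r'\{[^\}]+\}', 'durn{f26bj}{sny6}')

['{f26bj}', '{sny6}']

Scanning left to right: at [4:11] → '{f26bj}'; at [11:17] → '{sny6}'.
`findall` yields the raw match text (2 of them) because the pattern has no groups.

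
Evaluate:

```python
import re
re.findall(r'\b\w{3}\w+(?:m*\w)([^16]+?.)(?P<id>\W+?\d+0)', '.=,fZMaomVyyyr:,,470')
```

[(':,', ',470')]

Pattern: a word boundary (`\b`, zero-width); then exactly 3 of a word character, then one or more of a word character; then zero or more of a literal 'm', then a word character (non-capturing group); then one or more of any character except [16] (lazy), then any character (captured); then one or more of a non-word character (lazy), then one or more of a digit, then a literal '0' (captured as 'id').
With 2 capturing groups, `findall` returns a 2-tuple per match.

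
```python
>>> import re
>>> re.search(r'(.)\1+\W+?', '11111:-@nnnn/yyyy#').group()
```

'11111:'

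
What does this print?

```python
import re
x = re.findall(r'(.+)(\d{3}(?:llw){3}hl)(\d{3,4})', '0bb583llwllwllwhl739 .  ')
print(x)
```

Pattern: one or more of any character (captured); then exactly 3 of a digit, then the literal 'llw' repeated 3 times, then the literal 'hl' (captured); then 3 to 4 of a digit (captured).
3 groups means the one result is a tuple of 3 captured strings — 1 here.

[('0bb', '583llwllwllwhl', '739')]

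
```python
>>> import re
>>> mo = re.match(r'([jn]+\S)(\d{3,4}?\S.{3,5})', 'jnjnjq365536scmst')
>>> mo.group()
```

'jnjnjq365536scm'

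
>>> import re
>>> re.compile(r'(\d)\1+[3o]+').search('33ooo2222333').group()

`\1` is not a pattern — it's the concrete string captured by group 1, re-applied verbatim.
The match spans [0:5] → '33ooo'.

'33ooo'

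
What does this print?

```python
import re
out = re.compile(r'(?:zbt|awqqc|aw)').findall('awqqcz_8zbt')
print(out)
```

['awqqc', 'zbt']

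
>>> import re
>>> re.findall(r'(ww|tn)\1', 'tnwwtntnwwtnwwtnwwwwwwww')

['tn', 'ww', 'ww']

`\1` has to match the exact text group 1 already captured.
Because there's exactly one group, `findall` drops the full match and keeps group 1 from each hit.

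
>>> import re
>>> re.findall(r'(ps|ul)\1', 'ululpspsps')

['ul', 'ps']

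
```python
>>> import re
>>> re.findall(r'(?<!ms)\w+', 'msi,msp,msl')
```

Because the assertion is negative and zero-width, positions next to the forbidden text are skipped.
Scanning left to right: at [0:3] → 'msi'; at [4:7] → 'msp'; at [8:11] → 'msl'.
Since nothing is captured, `findall` lists the 3 matched substrings directly.

['msi', 'msp', 'msl']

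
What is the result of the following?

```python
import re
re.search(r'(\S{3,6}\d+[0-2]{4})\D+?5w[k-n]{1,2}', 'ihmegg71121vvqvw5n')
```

This matches 3 to 6 of a non-whitespace character, then one or more of a digit, then exactly 4 of a character in [0-2] (captured); then one or more of a non-digit (lazy), then the literal '5w', then 1 to 2 of a character in [k-n].
`re.search` tries every starting position until one works.
Here nothing in the string fits, so the call returns None.

None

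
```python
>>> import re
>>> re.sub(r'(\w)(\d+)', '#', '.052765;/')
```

Pattern: a word character (captured); then one or more of a digit (captured).
`sub` substitutes '#' at each match site.

'.#;/'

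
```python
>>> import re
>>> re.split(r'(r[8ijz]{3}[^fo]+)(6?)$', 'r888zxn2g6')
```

['', 'r888zxn2g6', '', '']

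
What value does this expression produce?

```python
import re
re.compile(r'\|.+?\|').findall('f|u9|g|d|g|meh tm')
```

['|u9|', '|d|']

Since nothing is captured, `findall` lists the 2 matched substrings directly.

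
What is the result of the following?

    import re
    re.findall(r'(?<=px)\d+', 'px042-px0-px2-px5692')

The lookaround is zero-width — it requires the adjacent text to match without consuming it, so the asserted text isn't part of the match.
With no groups in the pattern, `findall` gives back each whole match — 4 here.

['042', '0', '2', '5692']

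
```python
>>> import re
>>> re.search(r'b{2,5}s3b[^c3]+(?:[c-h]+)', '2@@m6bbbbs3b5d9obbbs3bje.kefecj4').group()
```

Pattern: 2 to 5 of a literal 'b', then the literal 's3b'; then one or more of any character except [c3]; then one or more of a character in [c-h] (non-capturing group).
Unlike `match`, `search` isn't anchored — it looks for the pattern anywhere in the string.
The match spans [5:14] → 'bbbbs3b5d'.

'bbbbs3b5d'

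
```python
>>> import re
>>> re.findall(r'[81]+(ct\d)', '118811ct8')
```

One capturing group, so `findall` returns just the captured substring from the one match — 1 in all.

['ct8']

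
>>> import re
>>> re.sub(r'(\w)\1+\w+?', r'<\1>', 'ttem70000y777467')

The backreference `\1` re-matches whatever the first group consumed, character for character.
`\1` in the replacement pulls in group 1's text for each match.

'<t>m7<0><7>67'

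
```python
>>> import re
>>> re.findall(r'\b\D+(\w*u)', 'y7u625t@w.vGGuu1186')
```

['7u', 'u']

The pattern matches a word boundary (`\b`, zero-width); then one or more of a non-digit; then zero or more of a word character, then the literal 'u' (captured).
Because there's exactly one group, `findall` drops the full match and keeps group 1 from each hit.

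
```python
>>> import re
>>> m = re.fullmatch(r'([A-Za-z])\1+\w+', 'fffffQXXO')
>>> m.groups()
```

The match spans [0:9] → 'fffffQXXO'.
Captured: group 1 = 'f'.

('f',)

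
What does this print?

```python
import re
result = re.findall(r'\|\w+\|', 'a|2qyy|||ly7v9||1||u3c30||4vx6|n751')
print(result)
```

['|2qyy|', '|ly7v9|', '|1|', '|u3c30|', '|4vx6|']

Scanning left to right: at [1:7] → '|2qyy|'; at [8:15] → '|ly7v9|'; at [15:18] → '|1|'; at [18:25] → '|u3c30|'; at [25:31] → '|4vx6|'.
With no groups in the pattern, `findall` gives back each whole match — 5 here.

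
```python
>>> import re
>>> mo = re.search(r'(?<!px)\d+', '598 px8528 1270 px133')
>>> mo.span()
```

The negative lookahead/lookbehind blocks any match where the forbidden context is present.
`re.search` scans for the first position where the pattern succeeds.
The match spans [0:3] → '598'.

(0, 3)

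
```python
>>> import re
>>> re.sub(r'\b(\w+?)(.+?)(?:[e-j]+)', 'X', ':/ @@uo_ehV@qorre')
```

This matches a word boundary (`\b`, zero-width); then one or more of a word character (lazy) (captured); then one or more of any character (lazy) (captured); then one or more of a character in [e-j] (non-capturing group).
`sub` substitutes 'X' at each match site.

':/ @@XV@X'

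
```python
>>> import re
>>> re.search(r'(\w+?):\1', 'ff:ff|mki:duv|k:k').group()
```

`\1` is not a pattern — it's the concrete string captured by group 1, re-applied verbatim.
The match spans [0:5] → 'ff:ff'.

'ff:ff'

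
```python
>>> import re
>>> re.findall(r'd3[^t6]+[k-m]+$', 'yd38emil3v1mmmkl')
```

['d38emil3v1mmmkl']

The pattern matches the literal 'd3', then one or more of any character except [t6]; then one or more of a character in [k-m]; then anchored at the end.
Matches: at [1:16] → 'd38emil3v1mmmkl'.
Since nothing is captured, `findall` lists the 1 matched substring directly.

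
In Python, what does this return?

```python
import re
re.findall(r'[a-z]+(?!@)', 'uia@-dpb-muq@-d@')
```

['ui', 'dpb', 'mu']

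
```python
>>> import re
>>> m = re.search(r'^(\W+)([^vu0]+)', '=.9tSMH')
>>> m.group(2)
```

The match spans [0:7] → '=.9tSMH'.
Captured: group 1 = '=.', group 2 = '9tSMH'.

'9tSMH'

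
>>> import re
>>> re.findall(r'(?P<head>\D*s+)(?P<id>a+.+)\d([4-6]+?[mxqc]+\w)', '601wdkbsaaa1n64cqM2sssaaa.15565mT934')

Pattern: zero or more of a non-digit, then one or more of a literal 's' (captured as 'head'); then one or more of a literal 'a', then one or more of any character (captured as 'id'); then a digit; then one or more of a character in [4-6] (lazy), then one or more of one of [mxqc], then a word character (captured).
Walking the string: at [3:33] match 'wdkbsaaa1n64cqM2sssaaa.15565mT', groups = ('wdkbs', 'aaa1n64cqM2sssaaa.155', '5mT').
With 3 capturing groups, `findall` returns a 3-tuple per match.

[('wdkbs', 'aaa1n64cqM2sssaaa.155', '5mT')]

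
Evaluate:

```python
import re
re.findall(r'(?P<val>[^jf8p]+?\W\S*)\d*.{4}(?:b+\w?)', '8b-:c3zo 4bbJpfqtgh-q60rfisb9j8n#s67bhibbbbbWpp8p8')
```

['b-:c3z', 'qtgh-q60rfisb9j8n#s67bhi']

The pattern matches one or more of any character except [jf8p] (lazy), then a non-word character, then zero or more of a non-whitespace character (captured as 'val'); then zero or more of a digit, then exactly 4 of any character; then one or more of a literal 'b', then optionally a word character (non-capturing group).
Because the quantifier is non-greedy, it stops expanding at the earliest point where the rest of the pattern can succeed.
Matches: at [1:13] match 'b-:c3zo 4bbJ', group 1 = 'b-:c3z'; at [15:45] match 'qtgh-q60rfisb9j8n#s67bhibbbbbW', group 1 = 'qtgh-q60rfisb9j8n#s67bhi'.
One capturing group, so `findall` returns just the captured substring from each match — 2 in all.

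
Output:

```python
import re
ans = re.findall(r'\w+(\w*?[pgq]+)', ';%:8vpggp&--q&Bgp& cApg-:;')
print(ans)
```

This matches one or more of a word character; then zero or more of a word character (lazy), then one or more of one of [pgq] (captured).
Scanning left to right: at [3:9] match '8vpggp', group 1 = 'p'; at [14:17] match 'Bgp', group 1 = 'p'; at [19:23] match 'cApg', group 1 = 'g'.
`findall` collects group 1 from each match (3 total).

['p', 'p', 'g']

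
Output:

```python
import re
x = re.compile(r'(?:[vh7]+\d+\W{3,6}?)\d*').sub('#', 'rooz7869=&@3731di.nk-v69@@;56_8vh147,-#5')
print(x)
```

This matches one or more of one of [vh7], then one or more of a digit, then 3 to 6 of a non-word character (lazy) (non-capturing group); then zero or more of a digit.
Each match is replaced by '#'.

rooz#di.nk-#_8#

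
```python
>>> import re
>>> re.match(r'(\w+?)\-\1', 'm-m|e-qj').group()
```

`\1` is not a pattern — it's the concrete string captured by group 1, re-applied verbatim.
`re.match` only tries the pattern at the start of the string.
The match spans [0:3] → 'm-m'.
Captured: group 1 = 'm'.

'm-m'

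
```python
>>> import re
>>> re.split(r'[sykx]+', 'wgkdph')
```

['wg', 'dph']

Each match becomes a cut point; 2 segments remain.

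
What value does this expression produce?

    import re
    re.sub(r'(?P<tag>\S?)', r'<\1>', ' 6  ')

Each match is replaced using the text its own group 1 captured.

'<> <6><> <> <>'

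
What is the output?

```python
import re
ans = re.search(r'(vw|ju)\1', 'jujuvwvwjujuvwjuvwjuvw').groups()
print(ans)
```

('ju',)

`\1` has to match the exact text group 1 already captured.
`re.search` tries every starting position until one works.
The match spans [0:4] → 'juju'.
Captured: group 1 = 'ju'.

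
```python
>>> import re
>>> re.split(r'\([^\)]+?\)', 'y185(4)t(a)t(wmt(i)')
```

['y185', 't', 't', '']

Matches to split on: at [4:7] → '(4)'; at [8:11] → '(a)'; at [12:19] → '(wmt(i)'.
`split` removes every match and returns the 4 fragments in between.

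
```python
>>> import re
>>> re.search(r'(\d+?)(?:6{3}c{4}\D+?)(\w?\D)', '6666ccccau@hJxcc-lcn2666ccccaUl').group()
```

'6666ccccau@'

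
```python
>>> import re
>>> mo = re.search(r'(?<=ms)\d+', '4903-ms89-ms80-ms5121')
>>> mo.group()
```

'89'

Because the assertion is zero-width, the text it checks is not consumed and won't appear in the result.
`re.search` tries every starting position until one works.
The match spans [7:9] → '89'.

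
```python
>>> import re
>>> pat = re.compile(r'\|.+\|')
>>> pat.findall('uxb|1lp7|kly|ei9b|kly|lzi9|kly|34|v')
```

Scanning left to right: at [3:34] → '|1lp7|kly|ei9b|kly|lzi9|kly|34|'.
`findall` yields the raw match text (1 of them) because the pattern has no groups.

['|1lp7|kly|ei9b|kly|lzi9|kly|34|']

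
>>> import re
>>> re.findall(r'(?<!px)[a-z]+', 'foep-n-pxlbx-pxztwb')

['foep', 'n', 'pxlbx', 'pxztwb']

Because the assertion is negative and zero-width, positions next to the forbidden text are skipped.
Matches: at [0:4] → 'foep'; at [5:6] → 'n'; at [7:12] → 'pxlbx'; at [13:19] → 'pxztwb'.
With no groups in the pattern, `findall` gives back each whole match — 4 here.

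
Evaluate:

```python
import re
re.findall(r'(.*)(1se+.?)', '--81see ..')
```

[('--8', '1see ')]

The pattern matches zero or more of any character (captured); then the literal '1s', then one or more of a literal 'e', then optionally any character (captured).
Scanning left to right: at [0:8] match '--81see ', groups = ('--8', '1see ').
With 2 capturing groups, `findall` returns a 2-tuple per match.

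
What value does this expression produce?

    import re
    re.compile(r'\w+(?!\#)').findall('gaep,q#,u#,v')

The negative lookaround is zero-width — it rules out positions where the adjacent text would match, without consuming anything.
Matches: at [0:4] → 'gaep'; at [11:12] → 'v'.
No capturing groups, so `findall` returns the 2 full match strings.

['gaep', 'v']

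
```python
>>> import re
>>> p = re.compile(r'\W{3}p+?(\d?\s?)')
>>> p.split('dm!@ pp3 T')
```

Because the quantifier is non-greedy, it stops expanding at the earliest point where the rest of the pattern can succeed.
Because the pattern has a capturing group, `split` also inserts each captured text between the pieces.

['dm', '', 'p3 T']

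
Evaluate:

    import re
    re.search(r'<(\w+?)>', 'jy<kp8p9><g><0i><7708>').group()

'<kp8p9>'

Unlike `match`, `search` isn't anchored — it looks for the pattern anywhere in the string.
The match spans [2:9] → '<kp8p9>'.
Captured: group 1 = 'kp8p9'.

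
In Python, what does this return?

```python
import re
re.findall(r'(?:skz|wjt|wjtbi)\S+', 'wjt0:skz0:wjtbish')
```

['wjt0:skz0:wjtbish']

With no groups in the pattern, `findall` gives back each whole match — 1 here.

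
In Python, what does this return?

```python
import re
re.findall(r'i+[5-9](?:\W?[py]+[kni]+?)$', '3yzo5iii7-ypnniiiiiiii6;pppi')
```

['iiiiiiii6;pppi']

This matches one or more of a literal 'i', then a character in [5-9]; then optionally a non-word character, then one or more of one of [py], then one or more of one of [kni] (lazy) (non-capturing group); then anchored at the end.
Scanning left to right: at [14:28] → 'iiiiiiii6;pppi'.
`findall` yields the raw match text (1 of them) because the pattern has no groups.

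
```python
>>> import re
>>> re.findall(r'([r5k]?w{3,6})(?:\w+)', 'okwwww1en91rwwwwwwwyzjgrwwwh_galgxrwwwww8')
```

Because there's exactly one group, `findall` drops the full match and keeps group 1 from the one hit.

['kwwww']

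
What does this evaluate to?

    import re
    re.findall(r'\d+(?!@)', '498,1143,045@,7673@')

['498', '1143', '04', '767']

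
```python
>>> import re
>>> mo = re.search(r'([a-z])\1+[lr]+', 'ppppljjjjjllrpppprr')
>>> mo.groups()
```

`\1` is not a pattern — it's the concrete string captured by group 1, re-applied verbatim.
Unlike `match`, `search` isn't anchored — it looks for the pattern anywhere in the string.
The match spans [0:5] → 'ppppl'.
Captured: group 1 = 'p'.

('p',)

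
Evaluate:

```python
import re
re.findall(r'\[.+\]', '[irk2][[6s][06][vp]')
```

['[irk2][[6s][06][vp]']

Matches: at [0:19] → '[irk2][[6s][06][vp]'.
`findall` yields the raw match text (1 of them) because the pattern has no groups.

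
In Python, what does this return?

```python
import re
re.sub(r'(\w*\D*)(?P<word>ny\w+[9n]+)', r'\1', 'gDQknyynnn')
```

'gDQk'

The pattern matches zero or more of a word character, then zero or more of a non-digit (captured); then the literal 'ny', then one or more of a word character, then one or more of one of [9n] (captured as 'word').
The replacement refers to a captured group, so each match is rewritten using its own captured text.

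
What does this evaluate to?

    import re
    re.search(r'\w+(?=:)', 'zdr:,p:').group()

'zdr'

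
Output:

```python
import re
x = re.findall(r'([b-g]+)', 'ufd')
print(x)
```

['fd']

The pattern matches one or more of a character in [b-g] (captured).
Because there's exactly one group, `findall` drops the full match and keeps group 1 from the one hit.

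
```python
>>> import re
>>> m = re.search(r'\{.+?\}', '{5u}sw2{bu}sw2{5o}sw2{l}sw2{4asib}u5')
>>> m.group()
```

A non-greedy quantifier consumes as few characters as it can — just enough that the remainder of the pattern still matches from where it stops; whatever follows it matches normally.
The match spans [0:4] → '{5u}'.

'{5u}'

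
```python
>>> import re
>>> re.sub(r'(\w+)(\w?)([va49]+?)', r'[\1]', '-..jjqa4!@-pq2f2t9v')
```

'-..[jjqa]!@-[pq2f2t9]'

This matches one or more of a word character (captured); then optionally a word character (captured); then one or more of one of [va49] (lazy) (captured).
Matches: at [3:8] → 'jjqa4'; at [11:19] → 'pq2f2t9v'.
The replacement refers to a captured group, so each match is rewritten using its own captured text.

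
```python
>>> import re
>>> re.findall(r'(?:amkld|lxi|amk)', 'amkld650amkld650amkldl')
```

['amkld', 'amkld', 'amkld']

The regex engine tests alternatives in the order written; an earlier branch that matches wins even if a later one would match more.
Scanning left to right: at [0:5] → 'amkld'; at [8:13] → 'amkld'; at [16:21] → 'amkld'.
Since nothing is captured, `findall` lists the 3 matched substrings directly.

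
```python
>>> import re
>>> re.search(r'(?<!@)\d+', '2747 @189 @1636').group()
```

'2747'

A negative assertion filters positions out without eating any characters.
`search` walks the string left to right and returns the first match it finds.
The match spans [0:4] → '2747'.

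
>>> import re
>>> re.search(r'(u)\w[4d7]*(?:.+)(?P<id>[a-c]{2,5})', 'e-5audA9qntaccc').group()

The match spans [4:15] → 'udA9qntaccc'.

'udA9qntaccc'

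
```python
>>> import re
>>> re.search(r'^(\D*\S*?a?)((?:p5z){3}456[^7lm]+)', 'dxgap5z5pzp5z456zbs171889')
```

None

Here nothing in the string fits, so the call returns None.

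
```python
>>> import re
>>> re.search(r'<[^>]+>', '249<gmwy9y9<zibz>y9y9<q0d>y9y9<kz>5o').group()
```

'<gmwy9y9<zibz>'

`search` walks the string left to right and returns the first match it finds.
The match spans [3:17] → '<gmwy9y9<zibz>'.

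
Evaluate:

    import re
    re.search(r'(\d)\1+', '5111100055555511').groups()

('1',)

`\1` has to match the exact text group 1 already captured.
`re.search` tries every starting position until one works.
The match spans [1:5] → '1111'.
Captured: group 1 = '1'.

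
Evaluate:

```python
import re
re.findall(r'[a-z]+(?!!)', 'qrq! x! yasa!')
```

A negative assertion filters positions out without eating any characters.
With no groups in the pattern, `findall` gives back each whole match — 2 here.

['qr', 'yas']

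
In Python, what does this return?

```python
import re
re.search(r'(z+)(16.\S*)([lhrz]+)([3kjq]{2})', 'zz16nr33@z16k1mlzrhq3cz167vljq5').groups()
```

The match spans [0:30] → 'zz16nr33@z16k1mlzrhq3cz167vljq'.
Captured: group 1 = 'zz', group 2 = '16nr33@z16k1mlzrhq3cz167v', group 3 = 'l', group 4 = 'jq'.

('zz', '16nr33@z16k1mlzrhq3cz167v', 'l', 'jq')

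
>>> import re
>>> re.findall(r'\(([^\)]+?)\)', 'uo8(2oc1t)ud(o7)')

['2oc1t', 'o7']

`findall` collects group 1 from each match (2 total).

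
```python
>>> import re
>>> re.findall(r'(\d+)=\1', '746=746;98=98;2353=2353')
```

['746', '98', '2353']

`\1` is not a pattern — it's the concrete string captured by group 1, re-applied verbatim.
`findall` collects group 1 from each match (3 total).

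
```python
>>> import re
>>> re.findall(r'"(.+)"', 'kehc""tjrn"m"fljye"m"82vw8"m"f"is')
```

['"tjrn"m"fljye"m"82vw8"m"f']

Scanning left to right: at [4:31] match '""tjrn"m"fljye"m"82vw8"m"f"', group 1 = '"tjrn"m"fljye"m"82vw8"m"f'.
One capturing group, so `findall` returns just the captured substring from the one match — 1 in all.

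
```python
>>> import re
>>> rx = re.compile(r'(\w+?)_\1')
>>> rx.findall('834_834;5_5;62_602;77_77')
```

After group 1 captures some text, `\1` only succeeds where that same text appears again.
`findall` collects group 1 from each match (3 total).

['834', '5', '77']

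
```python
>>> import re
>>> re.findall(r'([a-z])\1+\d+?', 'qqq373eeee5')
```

`\1` is not a pattern — it's the concrete string captured by group 1, re-applied verbatim.
Matches: at [0:4] match 'qqq3', group 1 = 'q'; at [6:11] match 'eeee5', group 1 = 'e'.
`findall` collects group 1 from each match (2 total).

['q', 'e']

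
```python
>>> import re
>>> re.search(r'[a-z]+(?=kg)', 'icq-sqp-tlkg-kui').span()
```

(8, 10)

Lookahead/lookbehind check context without consuming it, so the matched span excludes the asserted characters.
The match spans [8:10] → 'tl'.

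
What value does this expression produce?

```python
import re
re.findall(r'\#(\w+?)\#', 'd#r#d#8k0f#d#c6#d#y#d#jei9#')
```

['r', '8k0f', 'c6', 'y', 'jei9']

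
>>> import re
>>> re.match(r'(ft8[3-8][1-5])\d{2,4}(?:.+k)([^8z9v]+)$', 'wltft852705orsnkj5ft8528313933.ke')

None

With `match`, the pattern is implicitly anchored at the beginning.
Here the string doesn't start with a match, so the call returns None.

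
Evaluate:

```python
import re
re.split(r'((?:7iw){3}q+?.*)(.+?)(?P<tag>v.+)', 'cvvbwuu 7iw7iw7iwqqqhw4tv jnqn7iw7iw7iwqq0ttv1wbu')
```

Pattern: the literal '7iw' repeated 3 times, then one or more of a literal 'q' (lazy), then zero or more of any character (captured); then one or more of any character (lazy) (captured); then the literal 'v', then one or more of any character (captured as 'tag').
Matches to split on: at [8:49] → '7iw7iw7iwqqqhw4tv jnqn7iw7iw7iwqq0ttv1wbu'.
With a capturing group present, the delimiter's captured portion is kept in the result list.

['cvvbwuu ', '7iw7iw7iwqqqhw4tv jnqn7iw7iw7iwqq0t', 't', 'v1wbu', '']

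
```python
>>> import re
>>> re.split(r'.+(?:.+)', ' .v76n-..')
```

This matches one or more of any character; then one or more of any character (non-capturing group).
Matches to split on: at [0:9] → ' .v76n-..'.
`split` removes every match and returns the 2 fragments in between.

['', '']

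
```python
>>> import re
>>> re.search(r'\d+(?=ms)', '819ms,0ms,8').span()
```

The positive lookaround only admits positions where the adjacent text matches; those characters stay outside the span.
The match spans [0:3] → '819'.

(0, 3)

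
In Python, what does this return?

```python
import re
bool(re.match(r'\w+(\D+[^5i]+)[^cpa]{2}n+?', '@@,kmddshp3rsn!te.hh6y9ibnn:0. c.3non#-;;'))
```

Pattern: one or more of a word character; then one or more of a non-digit, then one or more of any character except [5i] (captured); then exactly 2 of any character except [cpa], then one or more of the literal 'n' (lazy).
`match` is anchored at position 0; if the pattern doesn't fit there, it returns None.
Here position 0 doesn't satisfy it, so the call returns None, and `bool(None)` is False.

False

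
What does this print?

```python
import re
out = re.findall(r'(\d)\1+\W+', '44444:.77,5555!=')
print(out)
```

A backreference is literal: `\1` must see the identical characters the first group matched.
Scanning left to right: at [0:7] match '44444:.', group 1 = '4'; at [7:10] match '77,', group 1 = '7'; at [10:16] match '5555!=', group 1 = '5'.
One capturing group, so `findall` returns just the captured substring from each match — 3 in all.

['4', '7', '5']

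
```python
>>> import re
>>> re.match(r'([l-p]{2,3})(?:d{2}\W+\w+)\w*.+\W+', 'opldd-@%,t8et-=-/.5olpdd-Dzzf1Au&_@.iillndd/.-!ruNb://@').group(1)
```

Pattern: 2 to 3 of a character in [l-p] (captured); then exactly 2 of a literal 'd', then one or more of a non-word character, then one or more of a word character (non-capturing group); then zero or more of a word character, then one or more of any character, then one or more of a non-word character.
`re.match` won't scan ahead — the pattern has to work from the very first character.
The match spans [0:55] → 'opldd-@%,t8et-=-/.5olpdd-Dzzf1Au&_@.iillndd/.-!ruNb://@'.
Captured: group 1 = 'opl'.

'opl'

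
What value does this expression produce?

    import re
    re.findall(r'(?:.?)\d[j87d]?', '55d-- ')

Pattern: optionally any character (non-capturing group); then a digit, then optionally one of [j87d].
Walking the string: at [0:3] → '55d'.
Since nothing is captured, `findall` lists the 1 matched substring directly.

['55d']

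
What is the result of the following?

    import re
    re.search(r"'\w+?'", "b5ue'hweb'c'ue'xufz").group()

The match spans [4:10] → "'hweb'".

"'hweb'"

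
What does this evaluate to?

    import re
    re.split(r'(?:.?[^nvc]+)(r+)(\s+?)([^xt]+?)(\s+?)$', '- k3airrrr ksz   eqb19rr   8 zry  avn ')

['', 'r', ' ', '  8 zry  avn', ' ', '']

This matches optionally any character, then one or more of any character except [nvc] (non-capturing group); then one or more of a literal 'r' (captured); then one or more of whitespace (lazy) (captured); then one or more of any character except [xt] (lazy) (captured); then one or more of whitespace (lazy) (captured); then anchored at the end.
A `+?`/`*?`/`{m,n}?` starts at its minimum and grows only as far as needed for what follows to match.
Matches to split on: at [0:38] → '- k3airrrr ksz   eqb19rr   8 zry  avn '.
The group in the pattern means `split` returns the separators' captures alongside the pieces.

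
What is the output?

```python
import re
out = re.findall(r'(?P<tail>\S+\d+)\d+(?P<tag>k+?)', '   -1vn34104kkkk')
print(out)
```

[('-1vn3410', 'k')]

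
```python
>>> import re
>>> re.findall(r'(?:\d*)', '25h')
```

Pattern: zero or more of a digit (non-capturing group).
Scanning left to right: at [0:2] → '25'; at [2:2] → ''; at [3:3] → ''.
No capturing groups, so `findall` returns the 3 full match strings.

['25', '', '']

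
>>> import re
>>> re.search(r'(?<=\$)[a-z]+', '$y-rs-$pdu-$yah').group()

'y'

The positive lookaround only admits positions where the adjacent text matches; those characters stay outside the span.
Unlike `match`, `search` isn't anchored — it looks for the pattern anywhere in the string.
The match spans [1:2] → 'y'.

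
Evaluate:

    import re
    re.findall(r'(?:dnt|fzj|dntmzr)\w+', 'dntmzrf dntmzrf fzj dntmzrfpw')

Walking the string: at [0:7] → 'dntmzrf'; at [8:15] → 'dntmzrf'; at [20:29] → 'dntmzrfpw'.
`findall` yields the raw match text (3 of them) because the pattern has no groups.

['dntmzrf', 'dntmzrf', 'dntmzrfpw']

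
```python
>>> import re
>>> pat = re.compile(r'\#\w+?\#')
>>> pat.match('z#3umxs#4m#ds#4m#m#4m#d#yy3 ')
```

None

`re.match` only tries the pattern at the start of the string.
Here position 0 doesn't satisfy it, so the call returns None.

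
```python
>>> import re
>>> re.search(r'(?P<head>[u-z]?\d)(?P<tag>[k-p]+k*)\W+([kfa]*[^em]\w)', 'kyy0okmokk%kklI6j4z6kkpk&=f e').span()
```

(2, 15)

Pattern: optionally a character in [u-z], then a digit (captured as 'head'); then one or more of a character in [k-p], then zero or more of a literal 'k' (captured as 'tag'); then one or more of a non-word character; then zero or more of one of [kfa], then any character except [em], then a word character (captured).
Unlike `match`, `search` isn't anchored — it looks for the pattern anywhere in the string.
The match spans [2:15] → 'y0okmokk%kklI'.
Captured: group 1 = 'y0', group 2 = 'okmokk', group 3 = 'kklI'.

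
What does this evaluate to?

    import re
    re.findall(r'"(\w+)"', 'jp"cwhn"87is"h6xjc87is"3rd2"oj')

['cwhn', 'h6xjc87is']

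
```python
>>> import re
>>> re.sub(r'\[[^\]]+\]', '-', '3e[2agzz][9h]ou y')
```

'3e--ou y'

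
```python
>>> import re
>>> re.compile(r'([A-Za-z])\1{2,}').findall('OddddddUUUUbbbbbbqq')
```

A backreference is literal: `\1` must see the identical characters the first group matched.
With a single group, `findall` returns only what that group captured — 3 items.

['d', 'U', 'b']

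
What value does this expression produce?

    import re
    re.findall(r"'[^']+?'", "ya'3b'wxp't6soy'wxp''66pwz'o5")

["'3b'", "'t6soy'", "'66pwz'"]

Walking the string: at [2:6] → "'3b'"; at [9:16] → "'t6soy'"; at [20:27] → "'66pwz'".
No capturing groups, so `findall` returns the 3 full match strings.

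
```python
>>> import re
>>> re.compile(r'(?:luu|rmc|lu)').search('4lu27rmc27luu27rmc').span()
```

The match spans [1:3] → 'lu'.

(1, 3)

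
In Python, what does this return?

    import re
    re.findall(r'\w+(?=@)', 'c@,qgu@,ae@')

['c', 'qgu', 'ae']

Because the assertion is zero-width, the text it checks is not consumed and won't appear in the result.
Since nothing is captured, `findall` lists the 3 matched substrings directly.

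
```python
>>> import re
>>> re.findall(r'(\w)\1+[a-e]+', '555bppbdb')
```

['5', 'p']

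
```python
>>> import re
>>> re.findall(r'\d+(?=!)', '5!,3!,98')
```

['5', '3']

The lookaround is zero-width — it requires the adjacent text to match without consuming it, so the asserted text isn't part of the match.
Since nothing is captured, `findall` lists the 2 matched substrings directly.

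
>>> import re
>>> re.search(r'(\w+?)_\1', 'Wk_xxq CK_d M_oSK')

None

The backreference `\1` re-matches whatever the first group consumed, character for character.
Unlike `match`, `search` isn't anchored — it looks for the pattern anywhere in the string.
Here no position works, so the call returns None.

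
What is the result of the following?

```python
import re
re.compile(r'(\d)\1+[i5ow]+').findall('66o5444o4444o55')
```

['6', '4', '4']

The backreference `\1` re-matches whatever the first group consumed, character for character.
Matches: at [0:4] match '66o5', group 1 = '6'; at [4:8] match '444o', group 1 = '4'; at [8:15] match '4444o55', group 1 = '4'.
Because there's exactly one group, `findall` drops the full match and keeps group 1 from each hit.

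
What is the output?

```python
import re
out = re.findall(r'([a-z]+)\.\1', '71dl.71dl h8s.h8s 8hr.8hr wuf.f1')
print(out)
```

['f']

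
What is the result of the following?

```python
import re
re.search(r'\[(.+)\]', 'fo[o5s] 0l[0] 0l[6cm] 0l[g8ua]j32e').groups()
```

('o5s] 0l[0] 0l[6cm] 0l[g8ua',)

The match spans [2:30] → '[o5s] 0l[0] 0l[6cm] 0l[g8ua]'.
Captured: group 1 = 'o5s] 0l[0] 0l[6cm] 0l[g8ua'.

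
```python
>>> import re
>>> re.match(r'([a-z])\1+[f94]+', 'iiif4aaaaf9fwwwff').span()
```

(0, 5)

The backreference `\1` re-matches whatever the first group consumed, character for character.
With `match`, the pattern is implicitly anchored at the beginning.
The match spans [0:5] → 'iiif4'.
Captured: group 1 = 'i'.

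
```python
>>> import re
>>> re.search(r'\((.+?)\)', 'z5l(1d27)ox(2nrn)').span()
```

(3, 9)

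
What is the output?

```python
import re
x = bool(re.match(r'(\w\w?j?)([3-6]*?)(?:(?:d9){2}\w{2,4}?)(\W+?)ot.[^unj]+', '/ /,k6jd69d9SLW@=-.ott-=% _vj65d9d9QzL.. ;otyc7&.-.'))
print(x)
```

False

`re.match` won't scan ahead — the pattern has to work from the very first character.
Here position 0 doesn't satisfy it, so the call returns None, and `bool(None)` is False.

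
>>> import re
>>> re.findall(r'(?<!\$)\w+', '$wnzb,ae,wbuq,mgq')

['nzb', 'ae', 'wbuq', 'mgq']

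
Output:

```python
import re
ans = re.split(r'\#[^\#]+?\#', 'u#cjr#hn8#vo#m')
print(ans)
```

Matches to split on: at [1:6] → '#cjr#'; at [9:13] → '#vo#'.
The string is cut at each match, leaving 3 pieces.

['u', 'hn8', 'm']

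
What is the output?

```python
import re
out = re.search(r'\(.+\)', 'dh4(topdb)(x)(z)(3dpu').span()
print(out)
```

`re.search` tries every starting position until one works.
The match spans [3:16] → '(topdb)(x)(z)'.

(3, 16)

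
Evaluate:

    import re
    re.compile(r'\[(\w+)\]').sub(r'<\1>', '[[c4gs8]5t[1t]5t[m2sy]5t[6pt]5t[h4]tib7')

'[<c4gs8>5t<1t>5t<m2sy>5t<6pt>5t<h4>tib7'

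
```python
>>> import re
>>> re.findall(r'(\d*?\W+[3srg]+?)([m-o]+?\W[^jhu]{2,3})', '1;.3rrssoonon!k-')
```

[('1;.3rrss', 'oonon!k-')]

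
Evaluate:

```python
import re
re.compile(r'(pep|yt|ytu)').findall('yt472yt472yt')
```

['yt', 'yt', 'yt']

`findall` collects group 1 from each match (3 total).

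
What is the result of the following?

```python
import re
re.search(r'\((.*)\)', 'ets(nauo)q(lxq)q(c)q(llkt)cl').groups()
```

('nauo)q(lxq)q(c)q(llkt',)

The match spans [3:26] → '(nauo)q(lxq)q(c)q(llkt)'.
Captured: group 1 = 'nauo)q(lxq)q(c)q(llkt'.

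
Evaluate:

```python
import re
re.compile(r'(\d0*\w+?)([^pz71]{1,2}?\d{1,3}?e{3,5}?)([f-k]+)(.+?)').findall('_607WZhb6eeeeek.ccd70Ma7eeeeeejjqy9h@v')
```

Pattern: a digit, then zero or more of the literal '0', then one or more of a word character (lazy) (captured); then 1 to 2 of any character except [pz71] (lazy), then 1 to 3 of a digit (lazy), then 3 to 5 of a literal 'e' (lazy) (captured); then one or more of a character in [f-k] (captured); then one or more of any character (lazy) (captured).
With 4 capturing groups, `findall` returns a 4-tuple per match.

[('607WZ', 'hb6eeeee', 'k', '.')]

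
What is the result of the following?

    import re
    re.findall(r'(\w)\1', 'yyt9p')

['y']

The backreference `\1` re-matches whatever the first group consumed, character for character.
One capturing group, so `findall` returns just the captured substring from the one match — 1 in all.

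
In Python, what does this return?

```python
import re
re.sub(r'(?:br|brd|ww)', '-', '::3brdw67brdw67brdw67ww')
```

Branches in `(...|...)` are attempted left-to-right; the first branch that allows the whole pattern to succeed is taken.
Matches: at [3:5] → 'br'; at [9:11] → 'br'; at [15:17] → 'br'; at [21:23] → 'ww'.
Each match is replaced by '-'.

'::3-dw67-dw67-dw67-'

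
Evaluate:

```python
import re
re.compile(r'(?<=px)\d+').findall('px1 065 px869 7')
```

['1', '869']

The lookaround is zero-width — it requires the adjacent text to match without consuming it, so the asserted text isn't part of the match.
Matches: at [2:3] → '1'; at [10:13] → '869'.
`findall` yields the raw match text (2 of them) because the pattern has no groups.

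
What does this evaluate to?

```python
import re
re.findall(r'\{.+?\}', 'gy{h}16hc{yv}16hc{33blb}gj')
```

['{h}', '{yv}', '{33blb}']

A `+?`/`*?`/`{m,n}?` starts at its minimum and grows only as far as needed for what follows to match.
No capturing groups, so `findall` returns the 3 full match strings.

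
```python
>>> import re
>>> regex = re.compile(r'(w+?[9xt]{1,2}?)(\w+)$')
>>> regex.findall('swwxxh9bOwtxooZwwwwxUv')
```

2 groups means the one result is a tuple of 2 captured strings — 1 here.

[('wwx', 'xh9bOwtxooZwwwwxUv')]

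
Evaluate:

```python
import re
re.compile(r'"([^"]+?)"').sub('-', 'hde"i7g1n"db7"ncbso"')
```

'hde-db7-'

Each match is replaced by '-'.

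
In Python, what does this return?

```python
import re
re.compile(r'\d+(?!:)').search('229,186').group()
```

The negative lookahead/lookbehind blocks any match where the forbidden context is present.
`re.search` tries every starting position until one works.
The match spans [0:3] → '229'.

'229'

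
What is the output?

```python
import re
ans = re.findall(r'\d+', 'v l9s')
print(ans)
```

Pattern: one or more of a digit.
`findall` yields the raw match text (1 of them) because the pattern has no groups.

['9']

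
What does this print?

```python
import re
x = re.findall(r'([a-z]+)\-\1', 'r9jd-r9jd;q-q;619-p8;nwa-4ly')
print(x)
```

['q']

`\1` has to match the exact text group 1 already captured.
Matches: at [10:13] match 'q-q', group 1 = 'q'.
With a single group, `findall` returns only what that group captured — 1 item.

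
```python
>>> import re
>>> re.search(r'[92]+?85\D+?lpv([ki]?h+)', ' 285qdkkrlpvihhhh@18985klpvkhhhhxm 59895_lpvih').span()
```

This matches one or more of one of [92] (lazy), then the literal '85'; then one or more of a non-digit (lazy), then the literal 'lpv'; then optionally one of [ki], then one or more of a literal 'h' (captured).
The match spans [1:17] → '285qdkkrlpvihhhh'.

(1, 17)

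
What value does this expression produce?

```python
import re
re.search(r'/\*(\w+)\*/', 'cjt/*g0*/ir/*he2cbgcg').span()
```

`re.search` tries every starting position until one works.
The match spans [3:9] → '/*g0*/'.
Captured: group 1 = 'g0'.

(3, 9)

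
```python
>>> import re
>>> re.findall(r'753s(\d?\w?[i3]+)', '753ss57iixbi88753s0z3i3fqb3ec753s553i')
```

['0z3i3', '553i']

The pattern matches the literal '75', then the literal '3s'; then optionally a digit, then optionally a word character, then one or more of one of [i3] (captured).
`findall` collects group 1 from each match (2 total).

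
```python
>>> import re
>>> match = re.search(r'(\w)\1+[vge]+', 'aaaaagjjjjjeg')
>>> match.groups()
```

('a',)

A backreference is literal: `\1` must see the identical characters the first group matched.
`search` walks the string left to right and returns the first match it finds.
The match spans [0:6] → 'aaaaag'.
Captured: group 1 = 'a'.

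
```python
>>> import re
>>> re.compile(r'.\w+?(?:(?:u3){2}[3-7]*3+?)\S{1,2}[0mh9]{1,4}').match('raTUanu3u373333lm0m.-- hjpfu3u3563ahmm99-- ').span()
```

(0, 19)

Pattern: any character, then one or more of a word character (lazy); then the literal 'u3' repeated 2 times, then zero or more of a character in [3-7], then one or more of the literal '3' (lazy) (non-capturing group); then 1 to 2 of a non-whitespace character, then 1 to 4 of one of [0mh9].
`re.match` only tries the pattern at the start of the string.
The match spans [0:19] → 'raTUanu3u373333lm0m'.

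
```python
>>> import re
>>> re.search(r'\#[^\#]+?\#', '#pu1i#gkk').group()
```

`re.search` tries every starting position until one works.
The match spans [0:6] → '#pu1i#'.

'#pu1i#'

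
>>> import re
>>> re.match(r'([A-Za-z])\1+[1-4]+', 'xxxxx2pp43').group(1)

'x'

The match spans [0:6] → 'xxxxx2'.
Captured: group 1 = 'x'.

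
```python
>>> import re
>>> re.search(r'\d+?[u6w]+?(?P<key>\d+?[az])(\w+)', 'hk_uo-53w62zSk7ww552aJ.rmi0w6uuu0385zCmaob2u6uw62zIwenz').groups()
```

The match spans [6:22] → '53w62zSk7ww552aJ'.
Captured: group 1 = '62z', group 2 = 'Sk7ww552aJ'.

('62z', 'Sk7ww552aJ')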